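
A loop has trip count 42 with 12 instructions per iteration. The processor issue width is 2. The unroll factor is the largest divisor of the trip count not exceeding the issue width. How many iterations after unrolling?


Largest divisor of 42 <= 2 is 2
New iterations = 42 / 2 = 21

21


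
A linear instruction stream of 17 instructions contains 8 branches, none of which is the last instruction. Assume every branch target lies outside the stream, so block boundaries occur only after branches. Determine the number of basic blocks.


With no in-sequence branch targets, the leaders are the first instruction plus the instruction after each branch.
Number of basic blocks = branches + 1
= 8 + 1 = 9

9


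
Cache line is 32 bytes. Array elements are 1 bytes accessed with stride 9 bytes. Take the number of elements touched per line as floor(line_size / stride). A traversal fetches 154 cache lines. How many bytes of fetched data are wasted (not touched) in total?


Elements per line = floor(32 / 9) = 3
Bytes used per line = 3 * 1 = 3
Wasted per line = 32 - 3 = 29
Total wasted = 29 * 154 = 4466

4466


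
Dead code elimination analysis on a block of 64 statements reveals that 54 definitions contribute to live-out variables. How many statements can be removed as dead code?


Dead code = total statements - live definitions
= 64 - 54 = 10

10


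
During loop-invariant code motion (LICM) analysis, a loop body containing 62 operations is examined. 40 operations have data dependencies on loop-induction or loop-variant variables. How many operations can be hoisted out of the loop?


Invariant candidates = total - loop-dependent
= 62 - 40 = 22

22


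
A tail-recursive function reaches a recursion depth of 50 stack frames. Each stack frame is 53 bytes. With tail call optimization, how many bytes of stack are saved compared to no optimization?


Without TCO: 50 * 53 = 2650 bytes
With TCO: reuse 1 frame = 53 bytes
Savings = 2650 - 53 = 2597

2597


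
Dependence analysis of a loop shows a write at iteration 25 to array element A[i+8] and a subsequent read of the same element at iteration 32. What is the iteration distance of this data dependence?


Distance = read iteration - write iteration
= 32 - 25 = 7

7


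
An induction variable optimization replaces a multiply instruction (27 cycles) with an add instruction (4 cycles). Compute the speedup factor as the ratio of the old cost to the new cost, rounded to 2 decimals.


Ratio = mult_cost / add_cost = 27 / 4 = 6.75

6.75


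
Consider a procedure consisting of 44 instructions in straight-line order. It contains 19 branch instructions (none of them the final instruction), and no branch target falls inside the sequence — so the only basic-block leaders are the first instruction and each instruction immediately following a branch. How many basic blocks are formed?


With no in-sequence branch targets, the leaders are the first instruction plus the instruction after each branch.
Number of basic blocks = branches + 1
= 19 + 1 = 20

20


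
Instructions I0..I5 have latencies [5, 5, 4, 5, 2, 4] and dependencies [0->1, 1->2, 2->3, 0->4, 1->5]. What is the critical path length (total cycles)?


Compute longest path through dependency graph: dist(Ik) = max over predecessors of dist + latency(Ik).
dist(I0) = latency 5 = 5
dist(I1) = dist(I0) + 5 = 5 + 5 = 10
dist(I2) = dist(I1) + 4 = 10 + 4 = 14
dist(I3) = dist(I2) + 5 = 14 + 5 = 19
dist(I4) = dist(I0) + 2 = 5 + 2 = 7
dist(I5) = dist(I1) + 4 = 10 + 4 = 14
Critical path = max dist = 19

19


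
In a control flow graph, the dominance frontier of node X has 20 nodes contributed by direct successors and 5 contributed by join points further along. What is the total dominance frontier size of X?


DF(X) = direct successor contributions + join point contributions
= 20 + 5 = 25

25


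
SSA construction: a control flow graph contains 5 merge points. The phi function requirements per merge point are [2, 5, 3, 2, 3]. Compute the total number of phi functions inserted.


Total phi functions = sum of phi functions at each join node
= 2 + 5 + 3 + 2 + 3 = 15

15


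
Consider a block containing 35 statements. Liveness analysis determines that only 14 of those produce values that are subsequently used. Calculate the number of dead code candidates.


Dead code = total statements - live definitions
= 35 - 14 = 21

21


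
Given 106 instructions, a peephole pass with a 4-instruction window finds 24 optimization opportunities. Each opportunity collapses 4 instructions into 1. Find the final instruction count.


Each match removes 3 instructions.
Total removed = 24 * 3 = 72
Remaining = 106 - 72 = 34

34


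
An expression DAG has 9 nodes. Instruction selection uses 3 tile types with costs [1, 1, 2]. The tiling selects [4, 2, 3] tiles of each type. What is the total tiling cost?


Total cost = sum(count_i * cost_i)
= 4*1 + 2*1 + 3*2
= 12

12


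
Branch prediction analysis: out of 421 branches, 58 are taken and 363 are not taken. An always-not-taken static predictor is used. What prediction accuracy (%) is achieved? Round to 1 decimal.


Predictor: always-not-taken
Correct predictions = 363
Accuracy = 363 / 421 * 100 = 86.2%

86.2


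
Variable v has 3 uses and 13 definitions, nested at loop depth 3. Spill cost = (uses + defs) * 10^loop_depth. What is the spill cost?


uses + defs = 3 + 13 = 16
10^3 = 1000
Spill cost = 16 * 1000 = 16000

16000


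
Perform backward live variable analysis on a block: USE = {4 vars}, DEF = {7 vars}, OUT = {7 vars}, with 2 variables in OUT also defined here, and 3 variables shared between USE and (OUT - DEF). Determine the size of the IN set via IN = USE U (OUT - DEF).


OUT - DEF: 7 - 2 = 5
|IN| = |USE| + |OUT - DEF| - |USE ∩ (OUT - DEF)| = 4 + 5 - 3 = 6

6


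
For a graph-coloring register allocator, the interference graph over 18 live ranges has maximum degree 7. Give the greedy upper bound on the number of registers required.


Greedy coloring never needs more than (max_degree + 1) colors: when coloring a vertex, at most max_degree neighbors are already colored.
Upper bound = 7 + 1 = 8

8


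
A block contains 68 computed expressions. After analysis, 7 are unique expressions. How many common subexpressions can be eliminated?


CSE count = total expressions - unique expressions
= 68 - 7 = 61

61


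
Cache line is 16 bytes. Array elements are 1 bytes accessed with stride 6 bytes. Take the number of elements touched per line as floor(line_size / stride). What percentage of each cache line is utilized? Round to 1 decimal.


Elements per cache line = floor(16 / 6) = 2
Bytes used = 2 * 1 = 2
Utilization = 2 / 16 * 100 = 12.5%

12.5


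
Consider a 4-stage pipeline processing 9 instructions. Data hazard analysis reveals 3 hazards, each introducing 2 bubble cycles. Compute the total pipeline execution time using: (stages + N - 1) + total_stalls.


Base cycles = 4 + 9 - 1 = 12
Total stalls = 3 * 2 = 6
Total = 12 + 6 = 18

18


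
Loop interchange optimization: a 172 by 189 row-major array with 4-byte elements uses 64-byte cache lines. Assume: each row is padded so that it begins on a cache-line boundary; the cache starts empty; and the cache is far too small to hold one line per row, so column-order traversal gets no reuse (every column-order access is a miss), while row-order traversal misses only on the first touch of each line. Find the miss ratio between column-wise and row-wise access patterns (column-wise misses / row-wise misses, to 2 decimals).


Each row occupies 189 * 4 = 756 bytes and starts on a line boundary, so it spans ceil(756 / 64) = 12 cache lines.
Row-major traversal misses (one per line touched): 172 * ceil(189 * 4 / 64) = 2064
Column-major traversal misses (no reuse, every access misses): 172 * 189 = 32508
Ratio = 32508 / 2064 = 15.75

15.75


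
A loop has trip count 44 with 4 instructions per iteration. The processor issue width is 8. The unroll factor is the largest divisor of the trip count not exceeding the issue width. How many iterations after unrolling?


Largest divisor of 44 <= 8 is 4
New iterations = 44 / 4 = 11

11


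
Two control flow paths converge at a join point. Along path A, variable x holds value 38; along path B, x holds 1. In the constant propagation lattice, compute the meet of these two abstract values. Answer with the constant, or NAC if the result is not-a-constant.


Meet operation: if both paths give the same constant, result is that constant; if they differ, result is NAC (not-a-constant).
Path A: 38, Path B: 1 -> differ
Result: not-a-constant -> NAC

NAC


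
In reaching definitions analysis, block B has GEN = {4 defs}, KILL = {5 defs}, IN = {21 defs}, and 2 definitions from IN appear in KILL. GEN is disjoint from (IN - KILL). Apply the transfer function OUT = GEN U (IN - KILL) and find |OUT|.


IN - KILL: 21 - 2 = 19 surviving definitions
OUT = GEN + surviving = 4 + 19 = 23

23


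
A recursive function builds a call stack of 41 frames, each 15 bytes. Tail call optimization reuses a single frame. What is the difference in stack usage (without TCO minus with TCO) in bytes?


Without TCO: 41 * 15 = 615 bytes
With TCO: reuse 1 frame = 15 bytes
Savings = 615 - 15 = 600

600


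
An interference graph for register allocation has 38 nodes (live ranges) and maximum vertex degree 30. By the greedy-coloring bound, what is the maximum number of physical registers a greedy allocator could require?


Greedy coloring never needs more than (max_degree + 1) colors: when coloring a vertex, at most max_degree neighbors are already colored.
Upper bound = 30 + 1 = 31

31


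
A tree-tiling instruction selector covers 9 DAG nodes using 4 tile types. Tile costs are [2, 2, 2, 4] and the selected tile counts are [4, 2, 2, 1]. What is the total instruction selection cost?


Total cost = sum(count_i * cost_i)
= 4*2 + 2*2 + 2*2 + 1*4
= 20

20


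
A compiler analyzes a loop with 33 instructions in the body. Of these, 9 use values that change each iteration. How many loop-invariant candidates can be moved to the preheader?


Invariant candidates = total - loop-dependent
= 33 - 9 = 24

24


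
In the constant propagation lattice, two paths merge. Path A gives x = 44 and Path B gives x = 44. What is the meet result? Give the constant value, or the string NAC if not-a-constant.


Meet operation: if both paths give the same constant, result is that constant; if they differ, result is NAC (not-a-constant).
Path A: 44, Path B: 44 -> equal
Result: constant -> 44

44


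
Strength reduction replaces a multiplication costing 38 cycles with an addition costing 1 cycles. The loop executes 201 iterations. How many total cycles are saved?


Per-iteration saving = 38 - 1 = 37
Total saved = 201 * 37 = 7437

7437


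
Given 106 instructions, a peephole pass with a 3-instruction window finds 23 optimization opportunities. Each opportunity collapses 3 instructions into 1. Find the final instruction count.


Each match removes 2 instructions.
Total removed = 23 * 2 = 46
Remaining = 106 - 46 = 60

60


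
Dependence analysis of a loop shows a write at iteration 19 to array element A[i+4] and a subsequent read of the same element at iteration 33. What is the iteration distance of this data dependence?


Distance = read iteration - write iteration
= 33 - 19 = 14

14


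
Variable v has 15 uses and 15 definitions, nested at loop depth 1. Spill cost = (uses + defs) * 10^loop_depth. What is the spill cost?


uses + defs = 15 + 15 = 30
10^1 = 10
Spill cost = 30 * 10 = 300

300


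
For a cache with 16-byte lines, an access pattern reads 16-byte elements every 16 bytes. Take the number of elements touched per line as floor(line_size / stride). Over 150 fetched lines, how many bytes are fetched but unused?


Elements per line = floor(16 / 16) = 1
Bytes used per line = 1 * 16 = 16
Wasted per line = 16 - 16 = 0
Total wasted = 0 * 150 = 0

0


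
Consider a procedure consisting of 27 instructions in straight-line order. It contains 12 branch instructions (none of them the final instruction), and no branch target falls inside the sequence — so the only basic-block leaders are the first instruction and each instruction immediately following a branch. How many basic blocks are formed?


With no in-sequence branch targets, the leaders are the first instruction plus the instruction after each branch.
Number of basic blocks = branches + 1
= 12 + 1 = 13

13


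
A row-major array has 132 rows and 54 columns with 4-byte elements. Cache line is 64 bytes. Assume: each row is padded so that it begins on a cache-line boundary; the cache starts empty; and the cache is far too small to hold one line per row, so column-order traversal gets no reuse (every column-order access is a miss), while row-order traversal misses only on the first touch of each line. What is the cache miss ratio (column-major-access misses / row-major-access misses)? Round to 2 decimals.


Each row occupies 54 * 4 = 216 bytes and starts on a line boundary, so it spans ceil(216 / 64) = 4 cache lines.
Row-major traversal misses (one per line touched): 132 * ceil(54 * 4 / 64) = 528
Column-major traversal misses (no reuse, every access misses): 132 * 54 = 7128
Ratio = 7128 / 528 = 13.5

13.5


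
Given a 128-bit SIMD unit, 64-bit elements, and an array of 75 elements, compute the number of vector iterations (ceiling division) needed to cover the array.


Width = 128 / 64 = 2 elements per vector op
Iterations = ceil(75 / 2) = 38

38


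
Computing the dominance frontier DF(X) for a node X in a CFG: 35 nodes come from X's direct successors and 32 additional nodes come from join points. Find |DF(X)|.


DF(X) = direct successor contributions + join point contributions
= 35 + 32 = 67

67


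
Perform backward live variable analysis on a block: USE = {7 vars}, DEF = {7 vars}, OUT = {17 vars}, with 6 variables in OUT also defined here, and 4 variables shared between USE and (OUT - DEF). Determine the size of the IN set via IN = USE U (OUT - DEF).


OUT - DEF: 17 - 6 = 11
|IN| = |USE| + |OUT - DEF| - |USE ∩ (OUT - DEF)| = 7 + 11 - 4 = 14

14


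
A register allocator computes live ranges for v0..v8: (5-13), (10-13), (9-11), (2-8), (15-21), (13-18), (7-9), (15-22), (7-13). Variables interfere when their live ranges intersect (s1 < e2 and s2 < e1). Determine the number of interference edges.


Check all pairs for overlapping intervals.
Two intervals (s1,e1) and (s2,e2) overlap if s1 < e2 and s2 < e1.
v0 (5-13) vs v1..v8: overlaps v1, v2, v3, v6, v8 -> 5
v1 (10-13) vs v2..v8: overlaps v2, v8 -> 2
v2 (9-11) vs v3..v8: overlaps v8 -> 1
v3 (2-8) vs v4..v8: overlaps v6, v8 -> 2
v4 (15-21) vs v5..v8: overlaps v5, v7 -> 2
v5 (13-18) vs v6..v8: overlaps v7 -> 1
v6 (7-9) vs v7..v8: overlaps v8 -> 1
v7 (15-22) vs v8: overlaps none -> 0
Total overlapping pairs = 5 + 2 + 1 + 2 + 2 + 1 + 1 + 0 = 14

14


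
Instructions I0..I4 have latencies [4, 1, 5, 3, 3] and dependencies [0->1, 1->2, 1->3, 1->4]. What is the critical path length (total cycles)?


Compute longest path through dependency graph: dist(Ik) = max over predecessors of dist + latency(Ik).
dist(I0) = latency 4 = 4
dist(I1) = dist(I0) + 1 = 4 + 1 = 5
dist(I2) = dist(I1) + 5 = 5 + 5 = 10
dist(I3) = dist(I1) + 3 = 5 + 3 = 8
dist(I4) = dist(I1) + 3 = 5 + 3 = 8
Critical path = max dist = 10

10


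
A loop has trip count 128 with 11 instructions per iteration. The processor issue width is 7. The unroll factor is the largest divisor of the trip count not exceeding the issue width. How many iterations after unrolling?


Largest divisor of 128 <= 7 is 4
New iterations = 128 / 4 = 32

32


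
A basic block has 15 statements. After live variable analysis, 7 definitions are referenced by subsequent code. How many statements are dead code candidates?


Dead code = total statements - live definitions
= 15 - 7 = 8

8


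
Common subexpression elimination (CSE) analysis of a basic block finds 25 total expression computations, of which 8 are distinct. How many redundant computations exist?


CSE count = total expressions - unique expressions
= 25 - 8 = 17

17


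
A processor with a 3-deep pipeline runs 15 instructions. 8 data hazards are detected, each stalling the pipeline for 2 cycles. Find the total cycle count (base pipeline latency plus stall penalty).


Base cycles = 3 + 15 - 1 = 17
Total stalls = 8 * 2 = 16
Total = 17 + 16 = 33

33


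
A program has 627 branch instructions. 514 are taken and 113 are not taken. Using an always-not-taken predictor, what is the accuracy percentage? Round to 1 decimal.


Predictor: always-not-taken
Correct predictions = 113
Accuracy = 113 / 627 * 100 = 18.0%

18.0


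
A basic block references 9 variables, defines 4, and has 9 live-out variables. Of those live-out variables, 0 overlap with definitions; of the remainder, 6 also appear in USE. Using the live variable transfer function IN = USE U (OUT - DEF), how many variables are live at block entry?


OUT - DEF: 9 - 0 = 9
|IN| = |USE| + |OUT - DEF| - |USE ∩ (OUT - DEF)| = 9 + 9 - 6 = 12

12


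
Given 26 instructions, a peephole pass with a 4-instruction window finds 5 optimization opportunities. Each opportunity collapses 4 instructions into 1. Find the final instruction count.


Each match removes 3 instructions.
Total removed = 5 * 3 = 15
Remaining = 26 - 15 = 11

11


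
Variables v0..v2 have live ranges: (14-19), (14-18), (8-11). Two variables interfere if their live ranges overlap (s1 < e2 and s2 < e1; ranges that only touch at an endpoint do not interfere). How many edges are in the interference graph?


Check all pairs for overlapping intervals.
Two intervals (s1,e1) and (s2,e2) overlap if s1 < e2 and s2 < e1.
v0 (14-19) vs v1..v2: overlaps v1 -> 1
v1 (14-18) vs v2: overlaps none -> 0
Total overlapping pairs = 1 + 0 = 1

1


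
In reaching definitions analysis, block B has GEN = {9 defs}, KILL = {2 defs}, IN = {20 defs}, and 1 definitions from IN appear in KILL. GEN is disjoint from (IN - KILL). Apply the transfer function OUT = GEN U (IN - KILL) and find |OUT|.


IN - KILL: 20 - 1 = 19 surviving definitions
OUT = GEN + surviving = 9 + 19 = 28

28


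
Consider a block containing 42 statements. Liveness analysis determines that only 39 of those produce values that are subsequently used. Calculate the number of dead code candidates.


Dead code = total statements - live definitions
= 42 - 39 = 3

3


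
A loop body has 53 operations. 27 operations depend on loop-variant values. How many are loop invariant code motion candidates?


Invariant candidates = total - loop-dependent
= 53 - 27 = 26

26


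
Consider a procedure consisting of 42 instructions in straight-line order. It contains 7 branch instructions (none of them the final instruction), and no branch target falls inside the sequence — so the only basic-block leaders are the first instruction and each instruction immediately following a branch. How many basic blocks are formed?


With no in-sequence branch targets, the leaders are the first instruction plus the instruction after each branch.
Number of basic blocks = branches + 1
= 7 + 1 = 8

8


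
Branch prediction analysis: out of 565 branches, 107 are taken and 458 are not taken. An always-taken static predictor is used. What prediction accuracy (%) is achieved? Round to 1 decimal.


Predictor: always-taken
Correct predictions = 107
Accuracy = 107 / 565 * 100 = 18.9%

18.9


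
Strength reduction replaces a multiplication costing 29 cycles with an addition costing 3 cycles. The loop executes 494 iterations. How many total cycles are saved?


Per-iteration saving = 29 - 3 = 26
Total saved = 494 * 26 = 12844

12844


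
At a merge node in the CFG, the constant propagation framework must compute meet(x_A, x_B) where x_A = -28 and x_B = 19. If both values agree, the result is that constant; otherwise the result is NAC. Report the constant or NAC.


Meet operation: if both paths give the same constant, result is that constant; if they differ, result is NAC (not-a-constant).
Path A: -28, Path B: 19 -> differ
Result: not-a-constant -> NAC

NAC


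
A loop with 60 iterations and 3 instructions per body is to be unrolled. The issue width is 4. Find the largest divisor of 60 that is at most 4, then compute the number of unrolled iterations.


Largest divisor of 60 <= 4 is 4
New iterations = 60 / 4 = 15

15


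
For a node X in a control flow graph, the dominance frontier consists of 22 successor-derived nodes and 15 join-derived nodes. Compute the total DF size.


DF(X) = direct successor contributions + join point contributions
= 22 + 15 = 37

37


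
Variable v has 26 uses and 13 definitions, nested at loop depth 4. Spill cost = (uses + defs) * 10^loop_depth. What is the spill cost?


uses + defs = 26 + 13 = 39
10^4 = 10000
Spill cost = 39 * 10000 = 390000

390000


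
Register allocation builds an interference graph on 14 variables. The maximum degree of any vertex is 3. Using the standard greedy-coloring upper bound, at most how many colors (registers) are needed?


Greedy coloring never needs more than (max_degree + 1) colors: when coloring a vertex, at most max_degree neighbors are already colored.
Upper bound = 3 + 1 = 4

4


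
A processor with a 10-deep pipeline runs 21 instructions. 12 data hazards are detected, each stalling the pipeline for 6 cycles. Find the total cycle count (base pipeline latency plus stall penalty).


Base cycles = 10 + 21 - 1 = 30
Total stalls = 12 * 6 = 72
Total = 30 + 72 = 102

102


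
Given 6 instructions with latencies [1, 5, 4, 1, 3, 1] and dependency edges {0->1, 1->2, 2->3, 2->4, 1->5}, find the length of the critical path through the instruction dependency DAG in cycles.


Compute longest path through dependency graph: dist(Ik) = max over predecessors of dist + latency(Ik).
dist(I0) = latency 1 = 1
dist(I1) = dist(I0) + 5 = 1 + 5 = 6
dist(I2) = dist(I1) + 4 = 6 + 4 = 10
dist(I3) = dist(I2) + 1 = 10 + 1 = 11
dist(I4) = dist(I2) + 3 = 10 + 3 = 13
dist(I5) = dist(I1) + 1 = 6 + 1 = 7
Critical path = max dist = 13

13


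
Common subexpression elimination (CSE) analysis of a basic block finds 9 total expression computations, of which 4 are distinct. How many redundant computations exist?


CSE count = total expressions - unique expressions
= 9 - 4 = 5

5


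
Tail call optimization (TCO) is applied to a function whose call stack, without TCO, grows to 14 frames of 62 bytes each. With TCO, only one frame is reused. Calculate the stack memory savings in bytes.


Without TCO: 14 * 62 = 868 bytes
With TCO: reuse 1 frame = 62 bytes
Savings = 868 - 62 = 806

806


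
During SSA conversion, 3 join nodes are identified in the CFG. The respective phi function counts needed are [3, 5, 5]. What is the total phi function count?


Total phi functions = sum of phi functions at each join node
= 3 + 5 + 5 = 13

13


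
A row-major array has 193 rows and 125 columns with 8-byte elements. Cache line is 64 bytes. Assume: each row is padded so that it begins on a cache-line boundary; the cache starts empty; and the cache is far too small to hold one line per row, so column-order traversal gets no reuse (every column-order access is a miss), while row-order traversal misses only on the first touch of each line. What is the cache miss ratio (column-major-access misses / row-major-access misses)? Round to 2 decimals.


Each row occupies 125 * 8 = 1000 bytes and starts on a line boundary, so it spans ceil(1000 / 64) = 16 cache lines.
Row-major traversal misses (one per line touched): 193 * ceil(125 * 8 / 64) = 3088
Column-major traversal misses (no reuse, every access misses): 193 * 125 = 24125
Ratio = 24125 / 3088 = 7.81

7.81


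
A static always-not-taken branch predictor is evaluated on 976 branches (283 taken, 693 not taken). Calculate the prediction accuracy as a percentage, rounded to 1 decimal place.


Predictor: always-not-taken
Correct predictions = 693
Accuracy = 693 / 976 * 100 = 71.0%

71.0


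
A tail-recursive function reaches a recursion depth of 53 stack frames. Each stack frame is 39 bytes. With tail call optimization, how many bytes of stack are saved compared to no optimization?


Without TCO: 53 * 39 = 2067 bytes
With TCO: reuse 1 frame = 39 bytes
Savings = 2067 - 39 = 2028

2028


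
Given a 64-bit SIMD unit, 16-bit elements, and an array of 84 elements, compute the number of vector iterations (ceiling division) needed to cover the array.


Width = 64 / 16 = 4 elements per vector op
Iterations = ceil(84 / 4) = 21

21


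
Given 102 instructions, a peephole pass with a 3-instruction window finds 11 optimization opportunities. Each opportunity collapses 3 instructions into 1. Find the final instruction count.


Each match removes 2 instructions.
Total removed = 11 * 2 = 22
Remaining = 102 - 22 = 80

80


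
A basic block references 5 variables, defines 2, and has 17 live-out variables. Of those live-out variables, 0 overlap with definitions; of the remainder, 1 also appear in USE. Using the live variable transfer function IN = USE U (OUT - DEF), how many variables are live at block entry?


OUT - DEF: 17 - 0 = 17
|IN| = |USE| + |OUT - DEF| - |USE ∩ (OUT - DEF)| = 5 + 17 - 1 = 21

21


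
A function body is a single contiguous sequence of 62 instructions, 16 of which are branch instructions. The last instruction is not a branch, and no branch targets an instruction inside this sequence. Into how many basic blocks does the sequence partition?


With no in-sequence branch targets, the leaders are the first instruction plus the instruction after each branch.
Number of basic blocks = branches + 1
= 16 + 1 = 17

17


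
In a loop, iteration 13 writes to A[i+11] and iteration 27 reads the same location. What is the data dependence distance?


Distance = read iteration - write iteration
= 27 - 13 = 14

14


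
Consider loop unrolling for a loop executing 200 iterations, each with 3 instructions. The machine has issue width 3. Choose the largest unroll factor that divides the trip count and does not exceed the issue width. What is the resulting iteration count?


Largest divisor of 200 <= 3 is 2
New iterations = 200 / 2 = 100

100


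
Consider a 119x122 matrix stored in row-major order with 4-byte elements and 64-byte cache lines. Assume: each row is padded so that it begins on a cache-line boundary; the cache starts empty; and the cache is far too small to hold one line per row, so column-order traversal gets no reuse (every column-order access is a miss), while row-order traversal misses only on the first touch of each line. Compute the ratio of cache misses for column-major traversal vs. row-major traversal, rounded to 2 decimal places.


Each row occupies 122 * 4 = 488 bytes and starts on a line boundary, so it spans ceil(488 / 64) = 8 cache lines.
Row-major traversal misses (one per line touched): 119 * ceil(122 * 4 / 64) = 952
Column-major traversal misses (no reuse, every access misses): 119 * 122 = 14518
Ratio = 14518 / 952 = 15.25

15.25


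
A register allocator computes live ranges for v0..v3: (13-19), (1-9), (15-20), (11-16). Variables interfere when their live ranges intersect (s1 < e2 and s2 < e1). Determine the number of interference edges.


Check all pairs for overlapping intervals.
Two intervals (s1,e1) and (s2,e2) overlap if s1 < e2 and s2 < e1.
v0 (13-19) vs v1..v3: overlaps v2, v3 -> 2
v1 (1-9) vs v2..v3: overlaps none -> 0
v2 (15-20) vs v3: overlaps v3 -> 1
Total overlapping pairs = 2 + 0 + 1 = 3

3


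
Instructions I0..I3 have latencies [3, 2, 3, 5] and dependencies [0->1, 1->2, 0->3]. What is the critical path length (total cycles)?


Compute longest path through dependency graph: dist(Ik) = max over predecessors of dist + latency(Ik).
dist(I0) = latency 3 = 3
dist(I1) = dist(I0) + 2 = 3 + 2 = 5
dist(I2) = dist(I1) + 3 = 5 + 3 = 8
dist(I3) = dist(I0) + 5 = 3 + 5 = 8
Critical path = max dist = 8

8


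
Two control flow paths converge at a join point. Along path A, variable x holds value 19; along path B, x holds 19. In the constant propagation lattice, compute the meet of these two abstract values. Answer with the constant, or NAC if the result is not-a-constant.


Meet operation: if both paths give the same constant, result is that constant; if they differ, result is NAC (not-a-constant).
Path A: 19, Path B: 19 -> equal
Result: constant -> 19

19


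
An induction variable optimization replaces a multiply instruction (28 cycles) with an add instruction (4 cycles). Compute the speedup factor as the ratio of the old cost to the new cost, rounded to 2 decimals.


Ratio = mult_cost / add_cost = 28 / 4 = 7.0

7.0


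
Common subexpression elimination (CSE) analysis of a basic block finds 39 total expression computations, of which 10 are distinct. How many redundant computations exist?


CSE count = total expressions - unique expressions
= 39 - 10 = 29

29


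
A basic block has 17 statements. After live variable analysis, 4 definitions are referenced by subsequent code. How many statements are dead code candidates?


Dead code = total statements - live definitions
= 17 - 4 = 13

13


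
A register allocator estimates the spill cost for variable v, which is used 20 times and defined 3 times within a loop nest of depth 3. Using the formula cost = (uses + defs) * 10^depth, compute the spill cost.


uses + defs = 20 + 3 = 23
10^3 = 1000
Spill cost = 23 * 1000 = 23000

23000


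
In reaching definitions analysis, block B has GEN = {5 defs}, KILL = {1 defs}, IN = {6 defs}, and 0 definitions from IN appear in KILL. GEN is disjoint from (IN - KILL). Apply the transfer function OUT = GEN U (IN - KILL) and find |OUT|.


IN - KILL: 6 - 0 = 6 surviving definitions
OUT = GEN + surviving = 5 + 6 = 11

11


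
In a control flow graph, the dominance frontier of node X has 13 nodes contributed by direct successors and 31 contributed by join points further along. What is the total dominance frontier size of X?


DF(X) = direct successor contributions + join point contributions
= 13 + 31 = 44

44


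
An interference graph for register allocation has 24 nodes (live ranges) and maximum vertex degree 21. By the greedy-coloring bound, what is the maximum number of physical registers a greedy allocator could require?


Greedy coloring never needs more than (max_degree + 1) colors: when coloring a vertex, at most max_degree neighbors are already colored.
Upper bound = 21 + 1 = 22

22


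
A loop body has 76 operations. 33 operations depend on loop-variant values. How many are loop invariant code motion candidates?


Invariant candidates = total - loop-dependent
= 76 - 33 = 43

43


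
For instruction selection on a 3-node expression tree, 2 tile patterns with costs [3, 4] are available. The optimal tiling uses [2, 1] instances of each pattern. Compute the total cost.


Total cost = sum(count_i * cost_i)
= 2*3 + 1*4
= 10

10


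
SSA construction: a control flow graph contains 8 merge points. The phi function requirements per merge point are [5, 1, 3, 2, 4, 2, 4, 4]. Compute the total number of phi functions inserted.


Total phi functions = sum of phi functions at each join node
= 5 + 1 + 3 + 2 + 4 + 2 + 4 + 4 = 25

25


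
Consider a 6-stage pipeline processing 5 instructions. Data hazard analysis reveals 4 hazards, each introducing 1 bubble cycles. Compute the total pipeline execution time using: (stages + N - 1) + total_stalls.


Base cycles = 6 + 5 - 1 = 10
Total stalls = 4 * 1 = 4
Total = 10 + 4 = 14

14


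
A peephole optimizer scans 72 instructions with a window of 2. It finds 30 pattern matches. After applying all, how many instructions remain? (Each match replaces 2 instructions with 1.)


Each match removes 1 instructions.
Total removed = 30 * 1 = 30
Remaining = 72 - 30 = 42

42


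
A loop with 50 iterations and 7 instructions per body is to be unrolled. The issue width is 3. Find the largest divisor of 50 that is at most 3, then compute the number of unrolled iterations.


Largest divisor of 50 <= 3 is 2
New iterations = 50 / 2 = 25

25


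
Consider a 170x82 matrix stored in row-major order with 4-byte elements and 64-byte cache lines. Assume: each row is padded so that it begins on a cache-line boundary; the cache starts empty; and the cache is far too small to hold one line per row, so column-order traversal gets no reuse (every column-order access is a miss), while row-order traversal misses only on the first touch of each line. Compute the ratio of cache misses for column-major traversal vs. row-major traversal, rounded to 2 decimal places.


Each row occupies 82 * 4 = 328 bytes and starts on a line boundary, so it spans ceil(328 / 64) = 6 cache lines.
Row-major traversal misses (one per line touched): 170 * ceil(82 * 4 / 64) = 1020
Column-major traversal misses (no reuse, every access misses): 170 * 82 = 13940
Ratio = 13940 / 1020 = 13.67

13.67


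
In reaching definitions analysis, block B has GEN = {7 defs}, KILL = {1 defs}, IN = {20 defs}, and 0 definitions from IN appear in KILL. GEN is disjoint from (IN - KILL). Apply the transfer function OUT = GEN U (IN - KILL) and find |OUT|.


IN - KILL: 20 - 0 = 20 surviving definitions
OUT = GEN + surviving = 7 + 20 = 27

27


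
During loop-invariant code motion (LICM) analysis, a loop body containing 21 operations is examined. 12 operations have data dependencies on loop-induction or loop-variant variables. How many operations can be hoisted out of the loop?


Invariant candidates = total - loop-dependent
= 21 - 12 = 9

9


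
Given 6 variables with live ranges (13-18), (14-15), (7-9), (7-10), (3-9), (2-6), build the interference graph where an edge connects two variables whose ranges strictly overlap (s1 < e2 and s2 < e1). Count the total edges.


Check all pairs for overlapping intervals.
Two intervals (s1,e1) and (s2,e2) overlap if s1 < e2 and s2 < e1.
v0 (13-18) vs v1..v5: overlaps v1 -> 1
v1 (14-15) vs v2..v5: overlaps none -> 0
v2 (7-9) vs v3..v5: overlaps v3, v4 -> 2
v3 (7-10) vs v4..v5: overlaps v4 -> 1
v4 (3-9) vs v5: overlaps v5 -> 1
Total overlapping pairs = 1 + 0 + 2 + 1 + 1 = 5

5


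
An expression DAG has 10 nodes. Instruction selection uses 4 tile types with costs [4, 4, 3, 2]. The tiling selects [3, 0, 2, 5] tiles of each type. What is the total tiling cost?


Total cost = sum(count_i * cost_i)
= 3*4 + 0*4 + 2*3 + 5*2
= 28

28


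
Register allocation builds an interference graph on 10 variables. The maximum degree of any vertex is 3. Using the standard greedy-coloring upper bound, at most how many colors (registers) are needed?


Greedy coloring never needs more than (max_degree + 1) colors: when coloring a vertex, at most max_degree neighbors are already colored.
Upper bound = 3 + 1 = 4

4


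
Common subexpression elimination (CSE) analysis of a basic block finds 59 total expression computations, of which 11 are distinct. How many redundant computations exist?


CSE count = total expressions - unique expressions
= 59 - 11 = 48

48


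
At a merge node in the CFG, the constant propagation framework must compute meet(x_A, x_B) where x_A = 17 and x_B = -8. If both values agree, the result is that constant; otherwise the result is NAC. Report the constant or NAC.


Meet operation: if both paths give the same constant, result is that constant; if they differ, result is NAC (not-a-constant).
Path A: 17, Path B: -8 -> differ
Result: not-a-constant -> NAC

NAC


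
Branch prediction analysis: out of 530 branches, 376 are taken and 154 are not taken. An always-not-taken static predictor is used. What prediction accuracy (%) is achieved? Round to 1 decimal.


Predictor: always-not-taken
Correct predictions = 154
Accuracy = 154 / 530 * 100 = 29.1%

29.1


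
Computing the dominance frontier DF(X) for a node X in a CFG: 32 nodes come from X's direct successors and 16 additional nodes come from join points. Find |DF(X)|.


DF(X) = direct successor contributions + join point contributions
= 32 + 16 = 48

48


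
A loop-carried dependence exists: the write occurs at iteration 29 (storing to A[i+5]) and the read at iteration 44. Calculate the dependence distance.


Distance = read iteration - write iteration
= 44 - 29 = 15

15


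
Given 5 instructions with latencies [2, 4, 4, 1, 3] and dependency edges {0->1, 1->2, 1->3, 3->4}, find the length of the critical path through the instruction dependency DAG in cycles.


Compute longest path through dependency graph: dist(Ik) = max over predecessors of dist + latency(Ik).
dist(I0) = latency 2 = 2
dist(I1) = dist(I0) + 4 = 2 + 4 = 6
dist(I2) = dist(I1) + 4 = 6 + 4 = 10
dist(I3) = dist(I1) + 1 = 6 + 1 = 7
dist(I4) = dist(I3) + 3 = 7 + 3 = 10
Critical path = max dist = 10

10


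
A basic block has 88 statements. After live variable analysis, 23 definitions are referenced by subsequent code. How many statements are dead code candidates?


Dead code = total statements - live definitions
= 88 - 23 = 65

65


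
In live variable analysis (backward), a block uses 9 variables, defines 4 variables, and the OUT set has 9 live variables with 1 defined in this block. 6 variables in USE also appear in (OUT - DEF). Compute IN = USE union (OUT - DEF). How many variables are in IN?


OUT - DEF: 9 - 1 = 8
|IN| = |USE| + |OUT - DEF| - |USE ∩ (OUT - DEF)| = 9 + 8 - 6 = 11

11


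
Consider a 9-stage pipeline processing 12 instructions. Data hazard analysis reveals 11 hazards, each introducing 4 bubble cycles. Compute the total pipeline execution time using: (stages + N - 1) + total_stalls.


Base cycles = 9 + 12 - 1 = 20
Total stalls = 11 * 4 = 44
Total = 20 + 44 = 64

64


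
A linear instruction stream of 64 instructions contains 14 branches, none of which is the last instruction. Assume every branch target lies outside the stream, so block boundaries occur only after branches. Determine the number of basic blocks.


With no in-sequence branch targets, the leaders are the first instruction plus the instruction after each branch.
Number of basic blocks = branches + 1
= 14 + 1 = 15

15


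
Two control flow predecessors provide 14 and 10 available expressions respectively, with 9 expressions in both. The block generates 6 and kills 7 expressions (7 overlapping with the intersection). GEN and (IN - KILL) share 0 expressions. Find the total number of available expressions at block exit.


IN = intersection of predecessors = 9
IN - KILL = 9 - 7 = 2
|OUT| = |GEN| + |IN - KILL| - |GEN ∩ (IN - KILL)| = 6 + 2 - 0 = 8

8


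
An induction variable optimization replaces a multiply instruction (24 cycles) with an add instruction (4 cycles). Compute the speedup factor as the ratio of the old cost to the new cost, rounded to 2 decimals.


Ratio = mult_cost / add_cost = 24 / 4 = 6.0

6.0


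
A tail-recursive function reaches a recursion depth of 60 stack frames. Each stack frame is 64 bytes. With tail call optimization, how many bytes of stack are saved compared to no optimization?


Without TCO: 60 * 64 = 3840 bytes
With TCO: reuse 1 frame = 64 bytes
Savings = 3840 - 64 = 3776

3776


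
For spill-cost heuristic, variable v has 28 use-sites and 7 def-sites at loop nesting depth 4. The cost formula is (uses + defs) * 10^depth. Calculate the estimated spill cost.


uses + defs = 28 + 7 = 35
10^4 = 10000
Spill cost = 35 * 10000 = 350000

350000


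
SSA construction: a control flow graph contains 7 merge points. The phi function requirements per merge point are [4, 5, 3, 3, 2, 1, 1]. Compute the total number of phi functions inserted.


Total phi functions = sum of phi functions at each join node
= 4 + 5 + 3 + 3 + 2 + 1 + 1 = 19

19


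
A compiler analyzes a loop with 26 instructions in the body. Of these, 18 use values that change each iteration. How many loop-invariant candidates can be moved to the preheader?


Invariant candidates = total - loop-dependent
= 26 - 18 = 8

8
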